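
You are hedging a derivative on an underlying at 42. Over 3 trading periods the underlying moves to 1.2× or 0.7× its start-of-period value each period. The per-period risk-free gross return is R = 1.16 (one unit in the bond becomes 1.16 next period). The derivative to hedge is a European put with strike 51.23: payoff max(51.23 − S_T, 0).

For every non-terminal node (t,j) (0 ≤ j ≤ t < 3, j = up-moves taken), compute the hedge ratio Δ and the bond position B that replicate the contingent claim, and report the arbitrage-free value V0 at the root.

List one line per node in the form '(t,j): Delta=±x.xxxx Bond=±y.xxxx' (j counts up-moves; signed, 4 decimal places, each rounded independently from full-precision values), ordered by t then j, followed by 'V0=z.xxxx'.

(0,0): Delta=-0.3606 Bond=16.6160
(1,0): Delta=-1.0000 Bond=38.0722
(1,1): Delta=-0.3282 Bond=17.6400
(2,0): Delta=-1.0000 Bond=44.1638
(2,1): Delta=-1.0000 Bond=44.1638
(2,2): Delta=-0.2941 Bond=18.4014
V0=1.4698

The replicating-portfolio and risk-neutral prices coincide; use p* = (1.16−0.7)/(1.2−0.7) = 0.9200 for the latter.
Terminal values V(3,·): V(3,0)=36.8240, V(3,1)=26.5340, V(3,2)=8.8940, V(3,3)=0.0000
(2,0): S=20.5800. Δ = (V_up−V_dn)/(S_up−S_dn) = (26.5340−36.8240)/(24.6960−14.4060) = -1.0000. V = [p*·26.5340 + (1−p*)·36.8240]/1.16 = 23.5838. B = V − Δ·S = 44.1638.
(2,1): S=35.2800. Δ = (V_up−V_dn)/(S_up−S_dn) = (8.8940−26.5340)/(42.3360−24.6960) = -1.0000. V = [p*·8.8940 + (1−p*)·26.5340]/1.16 = 8.8838. B = V − Δ·S = 44.1638.
(2,2): S=60.4800. Δ = (V_up−V_dn)/(S_up−S_dn) = (0.0000−8.8940)/(72.5760−42.3360) = -0.2941. V = [p*·0.0000 + (1−p*)·8.8940]/1.16 = 0.6134. B = V − Δ·S = 18.4014.
(1,0): S=29.4000. Δ = (V_up−V_dn)/(S_up−S_dn) = (8.8838−23.5838)/(35.2800−20.5800) = -1.0000. V = [p*·8.8838 + (1−p*)·23.5838]/1.16 = 8.6722. B = V − Δ·S = 38.0722.
(1,1): S=50.4000. Δ = (V_up−V_dn)/(S_up−S_dn) = (0.6134−8.8838)/(60.4800−35.2800) = -0.3282. V = [p*·0.6134 + (1−p*)·8.8838]/1.16 = 1.0991. B = V − Δ·S = 17.6400.
(0,0): S=42.0000. Δ = (V_up−V_dn)/(S_up−S_dn) = (1.0991−8.6722)/(50.4000−29.4000) = -0.3606. V = [p*·1.0991 + (1−p*)·8.6722]/1.16 = 1.4698. B = V − Δ·S = 16.6160.
Self-financing check: at every node Δ·S+B equals the discounted successor values.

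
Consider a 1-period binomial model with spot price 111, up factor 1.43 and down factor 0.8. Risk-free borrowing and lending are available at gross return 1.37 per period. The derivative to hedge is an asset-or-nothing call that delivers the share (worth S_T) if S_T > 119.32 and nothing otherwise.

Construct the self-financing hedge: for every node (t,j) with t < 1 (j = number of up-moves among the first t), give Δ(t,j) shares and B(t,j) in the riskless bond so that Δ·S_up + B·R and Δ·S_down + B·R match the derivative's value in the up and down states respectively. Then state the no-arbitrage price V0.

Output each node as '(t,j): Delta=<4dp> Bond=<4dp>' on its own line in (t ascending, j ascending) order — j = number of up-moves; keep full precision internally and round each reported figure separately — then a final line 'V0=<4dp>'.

(0,0): Delta=2.2698 Bond=-147.1255
V0=104.8269

No-arbitrage ⇒ martingale measure with p* = (R−d)/(u−d) = 0.9048.
Payoff layer (t=1): V(1,0)=0.0000, V(1,1)=158.7300
Node (0,0) S=111.0000: V=(p*·158.7300+(1−p*)·0.0000)/1.37=104.8269; Δ=(158.7300−0.0000)/(158.7300−88.8000)=2.2698; B=V−Δ·S=-147.1255
Self-financing check: at every node Δ·S+B equals the discounted successor values.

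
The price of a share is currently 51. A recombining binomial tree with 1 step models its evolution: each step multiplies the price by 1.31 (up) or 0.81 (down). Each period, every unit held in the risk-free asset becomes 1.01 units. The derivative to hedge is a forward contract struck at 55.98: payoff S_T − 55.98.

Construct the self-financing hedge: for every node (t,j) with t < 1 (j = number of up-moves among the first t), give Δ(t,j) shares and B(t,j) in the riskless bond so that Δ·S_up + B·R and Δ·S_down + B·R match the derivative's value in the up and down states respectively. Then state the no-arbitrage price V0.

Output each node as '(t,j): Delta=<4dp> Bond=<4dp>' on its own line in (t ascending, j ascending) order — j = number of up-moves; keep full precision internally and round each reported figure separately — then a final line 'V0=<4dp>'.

Since d<R<u, set p* = (R−d)/(u−d) = 0.4000; price each node as the discounted p*-expectation of its children.
At expiry t=1: V(1,0)=-14.6700, V(1,1)=10.8300
(0,0): S=51.0000. Δ = (V_up−V_dn)/(S_up−S_dn) = (10.8300−-14.6700)/(66.8100−41.3100) = 1.0000. V = [p*·10.8300 + (1−p*)·-14.6700]/1.01 = -4.4257. B = V − Δ·S = -55.4257.
Check: Δ(0,0)·S0 + B(0,0) = -4.4257 = V0.

(0,0): Delta=1.0000 Bond=-55.4257
V0=-4.4257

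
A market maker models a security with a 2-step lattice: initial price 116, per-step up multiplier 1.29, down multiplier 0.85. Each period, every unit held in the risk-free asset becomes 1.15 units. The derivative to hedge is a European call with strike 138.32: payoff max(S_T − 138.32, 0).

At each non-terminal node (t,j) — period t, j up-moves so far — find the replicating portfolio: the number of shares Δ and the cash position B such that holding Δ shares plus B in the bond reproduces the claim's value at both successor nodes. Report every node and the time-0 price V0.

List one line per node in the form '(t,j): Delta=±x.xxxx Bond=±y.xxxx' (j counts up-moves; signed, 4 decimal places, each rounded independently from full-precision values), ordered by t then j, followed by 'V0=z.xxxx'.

(0,0): Delta=0.6356 Bond=-54.4942
(1,0): Delta=0.0000 Bond=0.0000
(1,1): Delta=0.8310 Bond=-91.9136
V0=19.2332

Since d<R<u, set p* = (R−d)/(u−d) = 0.6818; price each node as the discounted p*-expectation of its children.
Payoff layer (t=2): V(2,0)=0.0000, V(2,1)=0.0000, V(2,2)=54.7156
(1,0): S=98.6000. Δ = (V_up−V_dn)/(S_up−S_dn) = (0.0000−0.0000)/(127.1940−83.8100) = 0.0000. V = [p*·0.0000 + (1−p*)·0.0000]/1.15 = 0.0000. B = V − Δ·S = 0.0000.
(1,1): S=149.6400. Δ = (V_up−V_dn)/(S_up−S_dn) = (54.7156−0.0000)/(193.0356−127.1940) = 0.8310. V = [p*·54.7156 + (1−p*)·0.0000]/1.15 = 32.4401. B = V − Δ·S = -91.9136.
(0,0): S=116.0000. Δ = (V_up−V_dn)/(S_up−S_dn) = (32.4401−0.0000)/(149.6400−98.6000) = 0.6356. V = [p*·32.4401 + (1−p*)·0.0000]/1.15 = 19.2332. B = V − Δ·S = -54.4942.
The time-0 hedge costs 19.2332, which is the no-arbitrage price.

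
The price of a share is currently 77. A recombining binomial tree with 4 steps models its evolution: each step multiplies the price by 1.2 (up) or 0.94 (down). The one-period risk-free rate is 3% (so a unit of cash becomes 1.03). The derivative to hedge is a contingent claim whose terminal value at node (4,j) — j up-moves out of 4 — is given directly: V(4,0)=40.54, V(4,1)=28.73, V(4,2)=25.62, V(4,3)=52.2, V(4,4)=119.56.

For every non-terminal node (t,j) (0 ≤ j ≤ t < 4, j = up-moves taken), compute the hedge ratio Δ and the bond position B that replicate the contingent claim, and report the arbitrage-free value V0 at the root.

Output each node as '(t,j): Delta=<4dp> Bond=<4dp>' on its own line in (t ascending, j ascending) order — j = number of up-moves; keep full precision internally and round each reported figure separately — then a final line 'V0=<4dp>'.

Under the risk-neutral measure, an up-move has probability p* = (R−d)/(u−d) = 0.3462 and values discount at R = 1.03.
At expiry t=4: V(4,0)=40.5400, V(4,1)=28.7300, V(4,2)=25.6200, V(4,3)=52.2000, V(4,4)=119.5600
(3,0): S=63.9550. Δ = (V_up−V_dn)/(S_up−S_dn) = (28.7300−40.5400)/(76.7460−60.1177) = -0.7102. V = [p*·28.7300 + (1−p*)·40.5400]/1.03 = 35.3902. B = V − Δ·S = 80.8133.
(3,1): S=81.6446. Δ = (V_up−V_dn)/(S_up−S_dn) = (25.6200−28.7300)/(97.9736−76.7460) = -0.1465. V = [p*·25.6200 + (1−p*)·28.7300]/1.03 = 26.8480. B = V − Δ·S = 38.8096.
(3,2): S=104.2272. Δ = (V_up−V_dn)/(S_up−S_dn) = (52.2000−25.6200)/(125.0726−97.9736) = 0.9808. V = [p*·52.2000 + (1−p*)·25.6200]/1.03 = 33.8066. B = V − Δ·S = -68.4242.
(3,3): S=133.0560. Δ = (V_up−V_dn)/(S_up−S_dn) = (119.5600−52.2000)/(159.6672−125.0726) = 1.9471. V = [p*·119.5600 + (1−p*)·52.2000]/1.03 = 73.3174. B = V − Δ·S = -185.7595.
(2,0): S=68.0372. Δ = (V_up−V_dn)/(S_up−S_dn) = (26.8480−35.3902)/(81.6446−63.9550) = -0.4829. V = [p*·26.8480 + (1−p*)·35.3902]/1.03 = 31.4886. B = V − Δ·S = 64.3432.
(2,1): S=86.8560. Δ = (V_up−V_dn)/(S_up−S_dn) = (33.8066−26.8480)/(104.2272−81.6446) = 0.3081. V = [p*·33.8066 + (1−p*)·26.8480]/1.03 = 28.4046. B = V − Δ·S = 1.6410.
(2,2): S=110.8800. Δ = (V_up−V_dn)/(S_up−S_dn) = (73.3174−33.8066)/(133.0560−104.2272) = 1.3705. V = [p*·73.3174 + (1−p*)·33.8066]/1.03 = 46.1004. B = V − Δ·S = -105.8643.
(1,0): S=72.3800. Δ = (V_up−V_dn)/(S_up−S_dn) = (28.4046−31.4886)/(86.8560−68.0372) = -0.1639. V = [p*·28.4046 + (1−p*)·31.4886]/1.03 = 29.5350. B = V − Δ·S = 41.3967.
(1,1): S=92.4000. Δ = (V_up−V_dn)/(S_up−S_dn) = (46.1004−28.4046)/(110.8800−86.8560) = 0.7366. V = [p*·46.1004 + (1−p*)·28.4046]/1.03 = 33.5243. B = V − Δ·S = -34.5363.
(0,0): S=77.0000. Δ = (V_up−V_dn)/(S_up−S_dn) = (33.5243−29.5350)/(92.4000−72.3800) = 0.1993. V = [p*·33.5243 + (1−p*)·29.5350]/1.03 = 30.0155. B = V − Δ·S = 14.6720.
Root portfolio cost Δ·77+B reproduces V0=30.0155.

(0,0): Delta=0.1993 Bond=14.6720
(1,0): Delta=-0.1639 Bond=41.3967
(1,1): Delta=0.7366 Bond=-34.5363
(2,0): Delta=-0.4829 Bond=64.3432
(2,1): Delta=0.3081 Bond=1.6410
(2,2): Delta=1.3705 Bond=-105.8643
(3,0): Delta=-0.7102 Bond=80.8133
(3,1): Delta=-0.1465 Bond=38.8096
(3,2): Delta=0.9808 Bond=-68.4242
(3,3): Delta=1.9471 Bond=-185.7595
V0=30.0155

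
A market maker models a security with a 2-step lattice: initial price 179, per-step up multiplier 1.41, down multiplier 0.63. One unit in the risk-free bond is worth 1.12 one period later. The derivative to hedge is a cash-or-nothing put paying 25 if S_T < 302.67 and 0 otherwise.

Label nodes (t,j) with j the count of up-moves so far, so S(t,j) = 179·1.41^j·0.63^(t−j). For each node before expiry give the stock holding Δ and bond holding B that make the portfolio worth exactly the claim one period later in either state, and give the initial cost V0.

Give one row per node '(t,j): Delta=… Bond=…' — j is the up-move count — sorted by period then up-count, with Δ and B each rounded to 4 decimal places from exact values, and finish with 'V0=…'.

Since d<R<u, set p* = (R−d)/(u−d) = 0.6282; price each node as the discounted p*-expectation of its children.
Terminal values V(2,·): V(2,0)=25.0000, V(2,1)=25.0000, V(2,2)=0.0000
(1,0): S=112.7700. Δ = (V_up−V_dn)/(S_up−S_dn) = (25.0000−25.0000)/(159.0057−71.0451) = 0.0000. V = [p*·25.0000 + (1−p*)·25.0000]/1.12 = 22.3214. B = V − Δ·S = 22.3214.
(1,1): S=252.3900. Δ = (V_up−V_dn)/(S_up−S_dn) = (0.0000−25.0000)/(355.8699−159.0057) = -0.1270. V = [p*·0.0000 + (1−p*)·25.0000]/1.12 = 8.2990. B = V − Δ·S = 40.3503.
(0,0): S=179.0000. Δ = (V_up−V_dn)/(S_up−S_dn) = (8.2990−22.3214)/(252.3900−112.7700) = -0.1004. V = [p*·8.2990 + (1−p*)·22.3214]/1.12 = 12.0647. B = V − Δ·S = 30.0422.
Self-financing check: at every node Δ·S+B equals the discounted successor values.

(0,0): Delta=-0.1004 Bond=30.0422
(1,0): Delta=0.0000 Bond=22.3214
(1,1): Delta=-0.1270 Bond=40.3503
V0=12.0647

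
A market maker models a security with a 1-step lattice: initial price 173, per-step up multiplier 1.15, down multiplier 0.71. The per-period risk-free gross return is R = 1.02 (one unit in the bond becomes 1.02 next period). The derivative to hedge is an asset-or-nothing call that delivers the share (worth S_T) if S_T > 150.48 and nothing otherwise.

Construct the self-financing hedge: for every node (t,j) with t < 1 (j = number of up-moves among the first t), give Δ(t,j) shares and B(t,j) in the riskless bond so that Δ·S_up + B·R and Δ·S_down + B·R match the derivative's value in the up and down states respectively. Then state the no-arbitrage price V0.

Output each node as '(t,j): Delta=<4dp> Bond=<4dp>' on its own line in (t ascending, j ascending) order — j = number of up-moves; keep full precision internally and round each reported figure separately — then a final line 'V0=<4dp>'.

Risk-neutral probability p* = (R−d)/(u−d) = (1.02−0.71)/(1.15−0.71) = 0.7045.
At expiry t=1: V(1,0)=0.0000, V(1,1)=198.9500
(0,0): S=173.0000. Δ = (V_up−V_dn)/(S_up−S_dn) = (198.9500−0.0000)/(198.9500−122.8300) = 2.6136. V = [p*·198.9500 + (1−p*)·0.0000]/1.02 = 137.4209. B = V − Δ·S = -314.7382.
Each (Δ,B) replicates both successor values, so the strategy is self-financing and V0 is arbitrage-free.

(0,0): Delta=2.6136 Bond=-314.7382
V0=137.4209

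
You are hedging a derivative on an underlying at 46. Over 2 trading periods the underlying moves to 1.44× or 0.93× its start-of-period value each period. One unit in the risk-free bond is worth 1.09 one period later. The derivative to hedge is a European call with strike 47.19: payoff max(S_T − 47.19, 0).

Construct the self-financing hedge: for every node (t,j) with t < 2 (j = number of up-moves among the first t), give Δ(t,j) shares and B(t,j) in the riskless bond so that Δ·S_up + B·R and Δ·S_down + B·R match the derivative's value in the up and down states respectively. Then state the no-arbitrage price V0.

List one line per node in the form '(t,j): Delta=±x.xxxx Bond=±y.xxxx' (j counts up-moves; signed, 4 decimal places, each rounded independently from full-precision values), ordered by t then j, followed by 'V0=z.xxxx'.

(0,0): Delta=0.8013 Bond=-27.6424
(1,0): Delta=0.6606 Bond=-24.1127
(1,1): Delta=1.0000 Bond=-43.2936
V0=9.2164

Since d<R<u, set p* = (R−d)/(u−d) = 0.3137; price each node as the discounted p*-expectation of its children.
Payoff layer (t=2): V(2,0)=0.0000, V(2,1)=14.4132, V(2,2)=48.1956
(1,0): S=42.7800. Δ = (V_up−V_dn)/(S_up−S_dn) = (14.4132−0.0000)/(61.6032−39.7854) = 0.6606. V = [p*·14.4132 + (1−p*)·0.0000]/1.09 = 4.1484. B = V − Δ·S = -24.1127.
(1,1): S=66.2400. Δ = (V_up−V_dn)/(S_up−S_dn) = (48.1956−14.4132)/(95.3856−61.6032) = 1.0000. V = [p*·48.1956 + (1−p*)·14.4132]/1.09 = 22.9464. B = V − Δ·S = -43.2936.
(0,0): S=46.0000. Δ = (V_up−V_dn)/(S_up−S_dn) = (22.9464−4.1484)/(66.2400−42.7800) = 0.8013. V = [p*·22.9464 + (1−p*)·4.1484]/1.09 = 9.2164. B = V − Δ·S = -27.6424.
Self-financing check: at every node Δ·S+B equals the discounted successor values.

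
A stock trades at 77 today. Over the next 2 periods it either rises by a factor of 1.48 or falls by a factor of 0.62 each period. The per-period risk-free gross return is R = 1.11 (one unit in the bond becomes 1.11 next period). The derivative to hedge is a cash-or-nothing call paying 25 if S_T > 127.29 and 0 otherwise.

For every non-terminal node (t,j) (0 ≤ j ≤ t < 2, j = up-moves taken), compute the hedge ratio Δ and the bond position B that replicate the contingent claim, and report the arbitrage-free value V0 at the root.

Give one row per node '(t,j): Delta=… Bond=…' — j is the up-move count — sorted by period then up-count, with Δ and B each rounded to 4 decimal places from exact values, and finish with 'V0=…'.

No-arbitrage ⇒ martingale measure with p* = (R−d)/(u−d) = 0.5698.
At expiry t=2: V(2,0)=0.0000, V(2,1)=0.0000, V(2,2)=25.0000
  t=1,j=0: stock 47.7400 → up 70.6552 (V=0.0000), down 29.5988 (V=0.0000). Price 0.0000; hedge Δ=0.0000, bond B=0.0000.
  t=1,j=1: stock 113.9600 → up 168.6608 (V=25.0000), down 70.6552 (V=0.0000). Price 12.8326; hedge Δ=0.2551, bond B=-16.2372.
  t=0,j=0: stock 77.0000 → up 113.9600 (V=12.8326), down 47.7400 (V=0.0000). Price 6.5870; hedge Δ=0.1938, bond B=-8.3346.
Self-financing check: at every node Δ·S+B equals the discounted successor values.

(0,0): Delta=0.1938 Bond=-8.3346
(1,0): Delta=0.0000 Bond=0.0000
(1,1): Delta=0.2551 Bond=-16.2372
V0=6.5870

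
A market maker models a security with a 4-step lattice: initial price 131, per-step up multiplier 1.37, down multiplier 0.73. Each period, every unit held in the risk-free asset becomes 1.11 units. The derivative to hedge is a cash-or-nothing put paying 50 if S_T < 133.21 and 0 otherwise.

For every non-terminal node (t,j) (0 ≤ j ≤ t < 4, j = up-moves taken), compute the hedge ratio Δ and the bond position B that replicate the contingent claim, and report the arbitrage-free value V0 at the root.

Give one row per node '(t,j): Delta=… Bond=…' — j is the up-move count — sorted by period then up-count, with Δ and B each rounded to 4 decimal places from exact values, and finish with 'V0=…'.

(0,0): Delta=-0.1874 Bond=42.1837
(1,0): Delta=-0.2338 Bond=51.2607
(1,1): Delta=-0.1704 Bond=43.7883
(2,0): Delta=0.0000 Bond=40.5811
(2,1): Delta=-0.3190 Bond=68.0645
(2,2): Delta=-0.1163 Bond=35.2905
(3,0): Delta=0.0000 Bond=45.0450
(3,1): Delta=0.0000 Bond=45.0450
(3,2): Delta=-0.4353 Bond=96.4245
(3,3): Delta=0.0000 Bond=0.0000
V0=17.6399

Under the risk-neutral measure, an up-move has probability p* = (R−d)/(u−d) = 0.5938 and values discount at R = 1.11.
Terminal payoffs: V(4,0)=50.0000, V(4,1)=50.0000, V(4,2)=50.0000, V(4,3)=0.0000, V(4,4)=0.0000
Node (3,0) S=50.9612: V=(p*·50.0000+(1−p*)·50.0000)/1.11=45.0450; Δ=(50.0000−50.0000)/(69.8169−37.2017)=0.0000; B=V−Δ·S=45.0450
Node (3,1) S=95.6396: V=(p*·50.0000+(1−p*)·50.0000)/1.11=45.0450; Δ=(50.0000−50.0000)/(131.0262−69.8169)=0.0000; B=V−Δ·S=45.0450
Node (3,2) S=179.4879: V=(p*·0.0000+(1−p*)·50.0000)/1.11=18.2995; Δ=(0.0000−50.0000)/(245.8985−131.0262)=-0.4353; B=V−Δ·S=96.4245
Node (3,3) S=336.8472: V=(p*·0.0000+(1−p*)·0.0000)/1.11=0.0000; Δ=(0.0000−0.0000)/(461.4807−245.8985)=0.0000; B=V−Δ·S=0.0000
Node (2,0) S=69.8099: V=(p*·45.0450+(1−p*)·45.0450)/1.11=40.5811; Δ=(45.0450−45.0450)/(95.6396−50.9612)=0.0000; B=V−Δ·S=40.5811
Node (2,1) S=131.0131: V=(p*·18.2995+(1−p*)·45.0450)/1.11=26.2747; Δ=(18.2995−45.0450)/(179.4879−95.6396)=-0.3190; B=V−Δ·S=68.0645
Node (2,2) S=245.8739: V=(p*·0.0000+(1−p*)·18.2995)/1.11=6.6975; Δ=(0.0000−18.2995)/(336.8472−179.4879)=-0.1163; B=V−Δ·S=35.2905
Node (1,0) S=95.6300: V=(p*·26.2747+(1−p*)·40.5811)/1.11=28.9069; Δ=(26.2747−40.5811)/(131.0131−69.8099)=-0.2338; B=V−Δ·S=51.2607
Node (1,1) S=179.4700: V=(p*·6.6975+(1−p*)·26.2747)/1.11=13.1988; Δ=(6.6975−26.2747)/(245.8739−131.0131)=-0.1704; B=V−Δ·S=43.7883
Node (0,0) S=131.0000: V=(p*·13.1988+(1−p*)·28.9069)/1.11=17.6399; Δ=(13.1988−28.9069)/(179.4700−95.6300)=-0.1874; B=V−Δ·S=42.1837
Each (Δ,B) replicates both successor values, so the strategy is self-financing and V0 is arbitrage-free.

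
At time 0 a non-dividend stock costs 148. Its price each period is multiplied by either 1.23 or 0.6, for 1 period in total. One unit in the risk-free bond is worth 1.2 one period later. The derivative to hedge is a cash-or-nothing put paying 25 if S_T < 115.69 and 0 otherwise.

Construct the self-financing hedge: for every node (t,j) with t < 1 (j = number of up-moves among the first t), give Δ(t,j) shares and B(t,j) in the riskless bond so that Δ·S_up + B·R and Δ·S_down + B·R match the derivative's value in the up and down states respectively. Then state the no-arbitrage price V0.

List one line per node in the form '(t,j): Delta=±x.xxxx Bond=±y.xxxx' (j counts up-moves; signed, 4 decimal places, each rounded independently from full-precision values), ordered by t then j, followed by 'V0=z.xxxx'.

(0,0): Delta=-0.2681 Bond=40.6746
V0=0.9921

No-arbitrage ⇒ martingale measure with p* = (R−d)/(u−d) = 0.9524.
At expiry t=1: V(1,0)=25.0000, V(1,1)=0.0000
Node (0,0) S=148.0000: V=(p*·0.0000+(1−p*)·25.0000)/1.2=0.9921; Δ=(0.0000−25.0000)/(182.0400−88.8000)=-0.2681; B=V−Δ·S=40.6746
Each (Δ,B) replicates both successor values, so the strategy is self-financing and V0 is arbitrage-free.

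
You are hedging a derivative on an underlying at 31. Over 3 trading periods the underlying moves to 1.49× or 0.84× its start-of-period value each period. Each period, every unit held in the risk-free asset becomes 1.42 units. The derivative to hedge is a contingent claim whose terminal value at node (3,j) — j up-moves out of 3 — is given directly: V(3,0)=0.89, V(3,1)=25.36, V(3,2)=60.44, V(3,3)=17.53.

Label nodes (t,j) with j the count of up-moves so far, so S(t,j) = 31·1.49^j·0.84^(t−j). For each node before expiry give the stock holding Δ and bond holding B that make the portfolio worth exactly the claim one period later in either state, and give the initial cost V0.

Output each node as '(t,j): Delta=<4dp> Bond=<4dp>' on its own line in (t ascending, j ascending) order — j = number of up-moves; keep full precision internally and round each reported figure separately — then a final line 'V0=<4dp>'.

Under the risk-neutral measure, an up-move has probability p* = (R−d)/(u−d) = 0.8923 and values discount at R = 1.42.
Terminal values V(3,·): V(3,0)=0.8900, V(3,1)=25.3600, V(3,2)=60.4400, V(3,3)=17.5300
Node (2,0) S=21.8736: V=(p*·25.3600+(1−p*)·0.8900)/1.42=16.0034; Δ=(25.3600−0.8900)/(32.5917−18.3738)=1.7211; B=V−Δ·S=-21.6428
Node (2,1) S=38.7996: V=(p*·60.4400+(1−p*)·25.3600)/1.42=39.9029; Δ=(60.4400−25.3600)/(57.8114−32.5917)=1.3910; B=V−Δ·S=-14.0663
Node (2,2) S=68.8231: V=(p*·17.5300+(1−p*)·60.4400)/1.42=15.5993; Δ=(17.5300−60.4400)/(102.5464−57.8114)=-0.9592; B=V−Δ·S=81.6147
Node (1,0) S=26.0400: V=(p*·39.9029+(1−p*)·16.0034)/1.42=26.2881; Δ=(39.9029−16.0034)/(38.7996−21.8736)=1.4120; B=V−Δ·S=-10.4804
Node (1,1) S=46.1900: V=(p*·15.5993+(1−p*)·39.9029)/1.42=12.8286; Δ=(15.5993−39.9029)/(68.8231−38.7996)=-0.8095; B=V−Δ·S=50.2187
Node (0,0) S=31.0000: V=(p*·12.8286+(1−p*)·26.2881)/1.42=10.0550; Δ=(12.8286−26.2881)/(46.1900−26.0400)=-0.6680; B=V−Δ·S=30.7619
Each (Δ,B) replicates both successor values, so the strategy is self-financing and V0 is arbitrage-free.

(0,0): Delta=-0.6680 Bond=30.7619
(1,0): Delta=1.4120 Bond=-10.4804
(1,1): Delta=-0.8095 Bond=50.2187
(2,0): Delta=1.7211 Bond=-21.6428
(2,1): Delta=1.3910 Bond=-14.0663
(2,2): Delta=-0.9592 Bond=81.6147
V0=10.0550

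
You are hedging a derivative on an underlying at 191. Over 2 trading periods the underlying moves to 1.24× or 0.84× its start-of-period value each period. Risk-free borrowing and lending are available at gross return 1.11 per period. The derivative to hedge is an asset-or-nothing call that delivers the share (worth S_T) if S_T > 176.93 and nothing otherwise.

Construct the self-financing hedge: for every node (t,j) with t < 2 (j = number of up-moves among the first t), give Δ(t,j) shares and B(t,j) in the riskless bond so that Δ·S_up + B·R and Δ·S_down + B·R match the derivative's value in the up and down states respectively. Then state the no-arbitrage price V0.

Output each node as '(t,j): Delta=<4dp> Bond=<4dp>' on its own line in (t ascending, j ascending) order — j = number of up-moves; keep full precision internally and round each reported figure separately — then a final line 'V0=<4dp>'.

Risk-neutral probability p* = (R−d)/(u−d) = (1.11−0.84)/(1.24−0.84) = 0.6750.
Payoff layer (t=2): V(2,0)=0.0000, V(2,1)=198.9456, V(2,2)=293.6816
(1,0): S=160.4400. Δ = (V_up−V_dn)/(S_up−S_dn) = (198.9456−0.0000)/(198.9456−134.7696) = 3.1000. V = [p*·198.9456 + (1−p*)·0.0000]/1.11 = 120.9804. B = V − Δ·S = -376.3836.
(1,1): S=236.8400. Δ = (V_up−V_dn)/(S_up−S_dn) = (293.6816−198.9456)/(293.6816−198.9456) = 1.0000. V = [p*·293.6816 + (1−p*)·198.9456]/1.11 = 236.8400. B = V − Δ·S = 0.0000.
(0,0): S=191.0000. Δ = (V_up−V_dn)/(S_up−S_dn) = (236.8400−120.9804)/(236.8400−160.4400) = 1.5165. V = [p*·236.8400 + (1−p*)·120.9804]/1.11 = 179.4465. B = V − Δ·S = -110.2024.
Check: Δ(0,0)·S0 + B(0,0) = 179.4465 = V0.

(0,0): Delta=1.5165 Bond=-110.2024
(1,0): Delta=3.1000 Bond=-376.3836
(1,1): Delta=1.0000 Bond=0.0000
V0=179.4465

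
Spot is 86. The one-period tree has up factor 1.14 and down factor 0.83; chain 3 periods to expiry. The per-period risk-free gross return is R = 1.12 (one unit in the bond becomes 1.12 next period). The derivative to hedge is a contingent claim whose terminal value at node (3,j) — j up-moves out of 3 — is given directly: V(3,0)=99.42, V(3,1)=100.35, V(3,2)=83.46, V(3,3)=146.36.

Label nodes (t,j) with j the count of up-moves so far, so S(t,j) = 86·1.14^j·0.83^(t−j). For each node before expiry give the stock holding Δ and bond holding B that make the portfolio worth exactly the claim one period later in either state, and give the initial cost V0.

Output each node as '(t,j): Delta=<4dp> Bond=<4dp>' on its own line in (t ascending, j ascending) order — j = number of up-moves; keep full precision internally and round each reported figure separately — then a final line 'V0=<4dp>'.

Under the risk-neutral measure, an up-move has probability p* = (R−d)/(u−d) = 0.9355 and values discount at R = 1.12.
Terminal payoffs: V(3,0)=99.4200, V(3,1)=100.3500, V(3,2)=83.4600, V(3,3)=146.3600
Node (2,0) S=59.2454: V=(p*·100.3500+(1−p*)·99.4200)/1.12=89.5446; Δ=(100.3500−99.4200)/(67.5398−49.1737)=0.0506; B=V−Δ·S=86.5446
Node (2,1) S=81.3732: V=(p*·83.4600+(1−p*)·100.3500)/1.12=75.4908; Δ=(83.4600−100.3500)/(92.7654−67.5398)=-0.6696; B=V−Δ·S=129.9747
Node (2,2) S=111.7656: V=(p*·146.3600+(1−p*)·83.4600)/1.12=127.0553; Δ=(146.3600−83.4600)/(127.4128−92.7654)=1.8154; B=V−Δ·S=-75.8479
Node (1,0) S=71.3800: V=(p*·75.4908+(1−p*)·89.5446)/1.12=68.2120; Δ=(75.4908−89.5446)/(81.3732−59.2454)=-0.6351; B=V−Δ·S=113.5471
Node (1,1) S=98.0400: V=(p*·127.0553+(1−p*)·75.4908)/1.12=110.4719; Δ=(127.0553−75.4908)/(111.7656−81.3732)=1.6966; B=V−Δ·S=-55.8652
Node (0,0) S=86.0000: V=(p*·110.4719+(1−p*)·68.2120)/1.12=96.2013; Δ=(110.4719−68.2120)/(98.0400−71.3800)=1.5851; B=V−Δ·S=-40.1209
Self-financing check: at every node Δ·S+B equals the discounted successor values.

(0,0): Delta=1.5851 Bond=-40.1209
(1,0): Delta=-0.6351 Bond=113.5471
(1,1): Delta=1.6966 Bond=-55.8652
(2,0): Delta=0.0506 Bond=86.5446
(2,1): Delta=-0.6696 Bond=129.9747
(2,2): Delta=1.8154 Bond=-75.8479
V0=96.2013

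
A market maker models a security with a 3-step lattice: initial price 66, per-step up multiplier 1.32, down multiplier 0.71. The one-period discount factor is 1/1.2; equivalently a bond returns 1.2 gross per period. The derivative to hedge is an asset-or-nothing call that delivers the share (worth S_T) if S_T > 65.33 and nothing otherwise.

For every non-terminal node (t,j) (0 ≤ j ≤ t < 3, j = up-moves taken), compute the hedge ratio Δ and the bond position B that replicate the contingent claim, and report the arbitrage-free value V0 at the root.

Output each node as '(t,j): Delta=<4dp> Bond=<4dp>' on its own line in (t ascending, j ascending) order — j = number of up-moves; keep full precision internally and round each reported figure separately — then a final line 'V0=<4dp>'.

Under the risk-neutral measure, an up-move has probability p* = (R−d)/(u−d) = 0.8033 and values discount at R = 1.2.
Payoff layer (t=3): V(3,0)=0.0000, V(3,1)=0.0000, V(3,2)=81.6489, V(3,3)=151.7979
  t=2,j=0: stock 33.2706 → up 43.9172 (V=0.0000), down 23.6221 (V=0.0000). Price 0.0000; hedge Δ=0.0000, bond B=0.0000.
  t=2,j=1: stock 61.8552 → up 81.6489 (V=81.6489), down 43.9172 (V=0.0000). Price 54.6557; hedge Δ=2.1639, bond B=-79.1949.
  t=2,j=2: stock 114.9984 → up 151.7979 (V=151.7979), down 81.6489 (V=81.6489). Price 114.9984; hedge Δ=1.0000, bond B=0.0000.
  t=1,j=0: stock 46.8600 → up 61.8552 (V=54.6557), down 33.2706 (V=0.0000). Price 36.5864; hedge Δ=1.9121, bond B=-53.0130.
  t=1,j=1: stock 87.1200 → up 114.9984 (V=114.9984), down 61.8552 (V=54.6557). Price 85.9397; hedge Δ=1.1355, bond B=-12.9828.
  t=0,j=0: stock 66.0000 → up 87.1200 (V=85.9397), down 46.8600 (V=36.5864). Price 63.5258; hedge Δ=1.2259, bond B=-17.3813.
Check: Δ(0,0)·S0 + B(0,0) = 63.5258 = V0.

(0,0): Delta=1.2259 Bond=-17.3813
(1,0): Delta=1.9121 Bond=-53.0130
(1,1): Delta=1.1355 Bond=-12.9828
(2,0): Delta=0.0000 Bond=0.0000
(2,1): Delta=2.1639 Bond=-79.1949
(2,2): Delta=1.0000 Bond=0.0000
V0=63.5258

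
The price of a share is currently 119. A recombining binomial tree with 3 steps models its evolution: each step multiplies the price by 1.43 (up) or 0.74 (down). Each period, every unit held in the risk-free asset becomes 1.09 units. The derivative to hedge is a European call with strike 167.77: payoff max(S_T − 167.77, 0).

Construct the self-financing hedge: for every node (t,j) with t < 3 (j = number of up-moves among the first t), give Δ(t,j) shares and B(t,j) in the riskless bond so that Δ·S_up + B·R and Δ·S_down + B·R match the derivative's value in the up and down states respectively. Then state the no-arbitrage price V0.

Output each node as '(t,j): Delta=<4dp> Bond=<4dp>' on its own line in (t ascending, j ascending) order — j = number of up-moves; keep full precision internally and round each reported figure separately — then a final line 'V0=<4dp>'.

(0,0): Delta=0.5059 Bond=-38.4265
(1,0): Delta=0.0942 Bond=-5.6337
(1,1): Delta=0.7128 Bond=-77.1003
(2,0): Delta=0.0000 Bond=0.0000
(2,1): Delta=0.1416 Bond=-12.1059
(2,2): Delta=1.0000 Bond=-153.9174
V0=21.7755

Since d<R<u, set p* = (R−d)/(u−d) = 0.5072; price each node as the discounted p*-expectation of its children.
Payoff layer (t=3): V(3,0)=0.0000, V(3,1)=0.0000, V(3,2)=12.3039, V(3,3)=180.2106
(2,0): S=65.1644. Δ = (V_up−V_dn)/(S_up−S_dn) = (0.0000−0.0000)/(93.1851−48.2217) = 0.0000. V = [p*·0.0000 + (1−p*)·0.0000]/1.09 = 0.0000. B = V − Δ·S = 0.0000.
(2,1): S=125.9258. Δ = (V_up−V_dn)/(S_up−S_dn) = (12.3039−0.0000)/(180.0739−93.1851) = 0.1416. V = [p*·12.3039 + (1−p*)·0.0000]/1.09 = 5.7258. B = V − Δ·S = -12.1059.
(2,2): S=243.3431. Δ = (V_up−V_dn)/(S_up−S_dn) = (180.2106−12.3039)/(347.9806−180.0739) = 1.0000. V = [p*·180.2106 + (1−p*)·12.3039]/1.09 = 89.4257. B = V − Δ·S = -153.9174.
(1,0): S=88.0600. Δ = (V_up−V_dn)/(S_up−S_dn) = (5.7258−0.0000)/(125.9258−65.1644) = 0.0942. V = [p*·5.7258 + (1−p*)·0.0000]/1.09 = 2.6646. B = V − Δ·S = -5.6337.
(1,1): S=170.1700. Δ = (V_up−V_dn)/(S_up−S_dn) = (89.4257−5.7258)/(243.3431−125.9258) = 0.7128. V = [p*·89.4257 + (1−p*)·5.7258]/1.09 = 44.2039. B = V − Δ·S = -77.1003.
(0,0): S=119.0000. Δ = (V_up−V_dn)/(S_up−S_dn) = (44.2039−2.6646)/(170.1700−88.0600) = 0.5059. V = [p*·44.2039 + (1−p*)·2.6646]/1.09 = 21.7755. B = V − Δ·S = -38.4265.
Check: Δ(0,0)·S0 + B(0,0) = 21.7755 = V0.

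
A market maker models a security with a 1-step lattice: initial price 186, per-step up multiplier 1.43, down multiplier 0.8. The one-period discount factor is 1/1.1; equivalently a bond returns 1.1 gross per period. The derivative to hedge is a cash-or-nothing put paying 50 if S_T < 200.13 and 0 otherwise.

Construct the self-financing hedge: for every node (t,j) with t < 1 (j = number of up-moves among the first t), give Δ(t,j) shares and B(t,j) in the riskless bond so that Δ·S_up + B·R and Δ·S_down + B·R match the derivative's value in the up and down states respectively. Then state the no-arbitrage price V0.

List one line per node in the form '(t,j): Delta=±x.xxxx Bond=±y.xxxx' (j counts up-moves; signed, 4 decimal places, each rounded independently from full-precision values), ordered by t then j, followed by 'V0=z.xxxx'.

(0,0): Delta=-0.4267 Bond=103.1746
V0=23.8095

Under the risk-neutral measure, an up-move has probability p* = (R−d)/(u−d) = 0.4762 and values discount at R = 1.1.
At expiry t=1: V(1,0)=50.0000, V(1,1)=0.0000
  t=0,j=0: stock 186.0000 → up 265.9800 (V=0.0000), down 148.8000 (V=50.0000). Price 23.8095; hedge Δ=-0.4267, bond B=103.1746.
The time-0 hedge costs 23.8095, which is the no-arbitrage price.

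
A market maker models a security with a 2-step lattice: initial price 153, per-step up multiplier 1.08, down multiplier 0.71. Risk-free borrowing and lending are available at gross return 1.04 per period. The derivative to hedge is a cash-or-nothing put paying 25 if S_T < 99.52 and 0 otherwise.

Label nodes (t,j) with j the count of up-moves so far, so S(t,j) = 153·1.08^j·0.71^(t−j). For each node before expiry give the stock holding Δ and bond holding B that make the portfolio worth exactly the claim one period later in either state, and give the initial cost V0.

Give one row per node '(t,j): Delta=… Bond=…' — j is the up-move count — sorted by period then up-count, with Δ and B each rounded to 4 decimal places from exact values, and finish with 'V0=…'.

(0,0): Delta=-0.0459 Bond=7.2938
(1,0): Delta=-0.6220 Bond=70.1663
(1,1): Delta=0.0000 Bond=0.0000
V0=0.2701

Since d<R<u, set p* = (R−d)/(u−d) = 0.8919; price each node as the discounted p*-expectation of its children.
Payoff layer (t=2): V(2,0)=25.0000, V(2,1)=0.0000, V(2,2)=0.0000
Node (1,0) S=108.6300: V=(p*·0.0000+(1−p*)·25.0000)/1.04=2.5988; Δ=(0.0000−25.0000)/(117.3204−77.1273)=-0.6220; B=V−Δ·S=70.1663
Node (1,1) S=165.2400: V=(p*·0.0000+(1−p*)·0.0000)/1.04=0.0000; Δ=(0.0000−0.0000)/(178.4592−117.3204)=0.0000; B=V−Δ·S=0.0000
Node (0,0) S=153.0000: V=(p*·0.0000+(1−p*)·2.5988)/1.04=0.2701; Δ=(0.0000−2.5988)/(165.2400−108.6300)=-0.0459; B=V−Δ·S=7.2938
The time-0 hedge costs 0.2701, which is the no-arbitrage price.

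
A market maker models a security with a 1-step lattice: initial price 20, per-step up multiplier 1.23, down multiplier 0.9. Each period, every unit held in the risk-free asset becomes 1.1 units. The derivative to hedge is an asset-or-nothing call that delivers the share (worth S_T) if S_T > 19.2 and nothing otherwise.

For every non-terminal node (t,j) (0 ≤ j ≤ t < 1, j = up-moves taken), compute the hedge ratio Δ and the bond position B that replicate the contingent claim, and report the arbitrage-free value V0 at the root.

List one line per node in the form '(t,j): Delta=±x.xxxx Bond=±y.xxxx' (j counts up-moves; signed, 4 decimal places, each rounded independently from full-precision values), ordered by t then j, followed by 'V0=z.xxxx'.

Under the risk-neutral measure, an up-move has probability p* = (R−d)/(u−d) = 0.6061 and values discount at R = 1.1.
Terminal values V(1,·): V(1,0)=0.0000, V(1,1)=24.6000
(0,0): S=20.0000. Δ = (V_up−V_dn)/(S_up−S_dn) = (24.6000−0.0000)/(24.6000−18.0000) = 3.7273. V = [p*·24.6000 + (1−p*)·0.0000]/1.1 = 13.5537. B = V − Δ·S = -60.9917.
The time-0 hedge costs 13.5537, which is the no-arbitrage price.

(0,0): Delta=3.7273 Bond=-60.9917
V0=13.5537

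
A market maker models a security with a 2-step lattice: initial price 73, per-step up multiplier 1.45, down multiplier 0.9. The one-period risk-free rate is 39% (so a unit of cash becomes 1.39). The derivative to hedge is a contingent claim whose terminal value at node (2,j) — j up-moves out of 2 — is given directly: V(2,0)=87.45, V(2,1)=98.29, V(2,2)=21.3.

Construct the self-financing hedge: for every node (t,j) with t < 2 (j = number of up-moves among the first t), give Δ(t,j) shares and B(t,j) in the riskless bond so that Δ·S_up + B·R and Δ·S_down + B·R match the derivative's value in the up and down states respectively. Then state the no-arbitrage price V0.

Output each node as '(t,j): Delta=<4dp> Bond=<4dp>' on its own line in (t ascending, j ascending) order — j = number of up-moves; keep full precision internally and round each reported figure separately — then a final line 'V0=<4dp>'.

The replicating-portfolio and risk-neutral prices coincide; use p* = (1.39−0.9)/(1.45−0.9) = 0.8909 for the latter.
At expiry t=2: V(2,0)=87.4500, V(2,1)=98.2900, V(2,2)=21.3000
  t=1,j=0: stock 65.7000 → up 95.2650 (V=98.2900), down 59.1300 (V=87.4500). Price 69.8615; hedge Δ=0.3000, bond B=50.1524.
  t=1,j=1: stock 105.8500 → up 153.4825 (V=21.3000), down 95.2650 (V=98.2900). Price 21.3661; hedge Δ=-1.3225, bond B=161.3479.
  t=0,j=0: stock 73.0000 → up 105.8500 (V=21.3661), down 65.7000 (V=69.8615). Price 19.1774; hedge Δ=-1.2079, bond B=107.3507.
Self-financing check: at every node Δ·S+B equals the discounted successor values.

(0,0): Delta=-1.2079 Bond=107.3507
(1,0): Delta=0.3000 Bond=50.1524
(1,1): Delta=-1.3225 Bond=161.3479
V0=19.1774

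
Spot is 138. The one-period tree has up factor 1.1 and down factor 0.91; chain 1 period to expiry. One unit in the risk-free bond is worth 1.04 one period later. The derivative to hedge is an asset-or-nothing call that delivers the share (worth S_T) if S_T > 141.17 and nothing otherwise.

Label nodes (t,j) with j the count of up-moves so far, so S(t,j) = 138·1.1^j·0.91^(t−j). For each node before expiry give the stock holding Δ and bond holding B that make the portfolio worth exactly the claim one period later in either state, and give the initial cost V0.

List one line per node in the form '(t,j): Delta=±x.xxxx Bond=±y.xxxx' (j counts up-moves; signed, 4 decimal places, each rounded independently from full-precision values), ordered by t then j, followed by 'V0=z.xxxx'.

(0,0): Delta=5.7895 Bond=-699.0789
V0=99.8684

No-arbitrage ⇒ martingale measure with p* = (R−d)/(u−d) = 0.6842.
Terminal payoffs: V(1,0)=0.0000, V(1,1)=151.8000
  t=0,j=0: stock 138.0000 → up 151.8000 (V=151.8000), down 125.5800 (V=0.0000). Price 99.8684; hedge Δ=5.7895, bond B=-699.0789.
Self-financing check: at every node Δ·S+B equals the discounted successor values.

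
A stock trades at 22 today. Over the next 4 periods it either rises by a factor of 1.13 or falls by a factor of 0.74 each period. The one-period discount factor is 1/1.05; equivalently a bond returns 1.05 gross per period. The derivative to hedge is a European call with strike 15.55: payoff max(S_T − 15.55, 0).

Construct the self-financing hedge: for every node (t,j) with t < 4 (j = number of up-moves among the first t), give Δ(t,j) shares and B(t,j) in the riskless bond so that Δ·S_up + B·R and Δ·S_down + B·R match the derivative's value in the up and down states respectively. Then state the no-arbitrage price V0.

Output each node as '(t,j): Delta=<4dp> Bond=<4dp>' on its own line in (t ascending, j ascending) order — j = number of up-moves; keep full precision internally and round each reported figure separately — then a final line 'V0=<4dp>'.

The replicating-portfolio and risk-neutral prices coincide; use p* = (1.05−0.74)/(1.13−0.74) = 0.7949 for the latter.
At expiry t=4: V(4,0)=0.0000, V(4,1)=0.0000, V(4,2)=0.0000, V(4,3)=7.9404, V(4,4)=20.3204
Node (3,0) S=8.9149: V=(p*·0.0000+(1−p*)·0.0000)/1.05=0.0000; Δ=(0.0000−0.0000)/(10.0739−6.5970)=0.0000; B=V−Δ·S=0.0000
Node (3,1) S=13.6133: V=(p*·0.0000+(1−p*)·0.0000)/1.05=0.0000; Δ=(0.0000−0.0000)/(15.3831−10.0739)=0.0000; B=V−Δ·S=0.0000
Node (3,2) S=20.7879: V=(p*·7.9404+(1−p*)·0.0000)/1.05=6.0110; Δ=(7.9404−0.0000)/(23.4904−15.3831)=0.9794; B=V−Δ·S=-14.3489
Node (3,3) S=31.7437: V=(p*·20.3204+(1−p*)·7.9404)/1.05=16.9342; Δ=(20.3204−7.9404)/(35.8704−23.4904)=1.0000; B=V−Δ·S=-14.8095
Node (2,0) S=12.0472: V=(p*·0.0000+(1−p*)·0.0000)/1.05=0.0000; Δ=(0.0000−0.0000)/(13.6133−8.9149)=0.0000; B=V−Δ·S=0.0000
Node (2,1) S=18.3964: V=(p*·6.0110+(1−p*)·0.0000)/1.05=4.5505; Δ=(6.0110−0.0000)/(20.7879−13.6133)=0.8378; B=V−Δ·S=-10.8624
Node (2,2) S=28.0918: V=(p*·16.9342+(1−p*)·6.0110)/1.05=13.9939; Δ=(16.9342−6.0110)/(31.7437−20.7879)=0.9970; B=V−Δ·S=-14.0143
Node (1,0) S=16.2800: V=(p*·4.5505+(1−p*)·0.0000)/1.05=3.4448; Δ=(4.5505−0.0000)/(18.3964−12.0472)=0.7167; B=V−Δ·S=-8.2231
Node (1,1) S=24.8600: V=(p*·13.9939+(1−p*)·4.5505)/1.05=11.4826; Δ=(13.9939−4.5505)/(28.0918−18.3964)=0.9740; B=V−Δ·S=-12.7312
Node (0,0) S=22.0000: V=(p*·11.4826+(1−p*)·3.4448)/1.05=9.3656; Δ=(11.4826−3.4448)/(24.8600−16.2800)=0.9368; B=V−Δ·S=-11.2443
Check: Δ(0,0)·S0 + B(0,0) = 9.3656 = V0.

(0,0): Delta=0.9368 Bond=-11.2443
(1,0): Delta=0.7167 Bond=-8.2231
(1,1): Delta=0.9740 Bond=-12.7312
(2,0): Delta=0.0000 Bond=0.0000
(2,1): Delta=0.8378 Bond=-10.8624
(2,2): Delta=0.9970 Bond=-14.0143
(3,0): Delta=0.0000 Bond=0.0000
(3,1): Delta=0.0000 Bond=0.0000
(3,2): Delta=0.9794 Bond=-14.3489
(3,3): Delta=1.0000 Bond=-14.8095
V0=9.3656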